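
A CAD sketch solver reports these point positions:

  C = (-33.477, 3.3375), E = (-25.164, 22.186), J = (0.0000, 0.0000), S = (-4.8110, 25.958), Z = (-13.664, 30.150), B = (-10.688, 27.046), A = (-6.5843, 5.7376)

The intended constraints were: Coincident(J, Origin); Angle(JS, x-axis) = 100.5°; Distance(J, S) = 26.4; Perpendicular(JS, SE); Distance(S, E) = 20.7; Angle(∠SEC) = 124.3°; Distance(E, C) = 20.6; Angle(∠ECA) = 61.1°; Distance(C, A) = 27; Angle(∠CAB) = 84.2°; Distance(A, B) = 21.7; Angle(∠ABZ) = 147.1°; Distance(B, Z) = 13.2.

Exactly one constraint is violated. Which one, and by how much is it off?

Distance(B, Z) = 13.2 — off by 8.90.

J = (0.00, 0.00) ✓; JS at 100.5° ✓; |JS| = 26.40 ✓; ∠(JS, SE) = 90.00° ✓; |SE| = 20.70 ✓; ∠SEC = 124.3° ✓; |EC| = 20.60 ✓; ∠ECA = 61.10° ✓; |CA| = 27.00 ✓; ∠CAB = 84.20° ✓; |AB| = 21.70 ✓; ∠ABZ = 147.1° ✓; |BZ| = 4.300 ✗.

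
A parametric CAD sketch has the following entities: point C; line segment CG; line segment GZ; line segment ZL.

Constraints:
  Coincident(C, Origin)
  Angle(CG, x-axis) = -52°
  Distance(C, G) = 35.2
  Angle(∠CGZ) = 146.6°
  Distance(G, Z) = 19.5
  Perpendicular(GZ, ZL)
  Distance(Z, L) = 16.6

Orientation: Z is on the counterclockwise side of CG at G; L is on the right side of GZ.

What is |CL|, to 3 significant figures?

60.7

C is at the origin; CG runs at -52.0° with length 35.2, so G = 35.2·(cos -52.0°, sin -52.0°) = (21.7, -27.7). ∠CGZ = 146.6°, so GZ runs at -52.0° + (180° − 146.6°) = -18.6° from the x-axis; with |GZ| = 19.5, Z = G + 19.5·(cos -18.6°, sin -18.6°) = (40.2, -34.0). GZ is perpendicular to ZL; with |ZL| = 16.6 on the right of GZ, L = Z + 16.6·(-0.319, -0.948) = (34.9, -49.7). Then |CL| = |L − C| = 60.7.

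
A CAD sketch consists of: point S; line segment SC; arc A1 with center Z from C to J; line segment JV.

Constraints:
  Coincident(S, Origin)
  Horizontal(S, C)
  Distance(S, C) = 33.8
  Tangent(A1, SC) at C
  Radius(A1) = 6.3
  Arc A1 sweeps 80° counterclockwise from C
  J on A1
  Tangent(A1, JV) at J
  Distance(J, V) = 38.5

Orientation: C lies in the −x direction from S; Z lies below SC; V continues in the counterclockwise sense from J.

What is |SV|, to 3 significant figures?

63.6

On A1, C sits at bearing 90° from Z; an 80° counterclockwise sweep puts J at bearing 170°, so J = Z + 6.3·(cos 170°, sin 170°) = (-40.0, -5.21). A1 meets JV tangentially, so ZJ is at right angles to JV, so JV runs along (−sin 170°, cos 170°); with |JV| = 38.5, V = (-46.7, -43.1). Then |SV| = |V − S| = 63.6.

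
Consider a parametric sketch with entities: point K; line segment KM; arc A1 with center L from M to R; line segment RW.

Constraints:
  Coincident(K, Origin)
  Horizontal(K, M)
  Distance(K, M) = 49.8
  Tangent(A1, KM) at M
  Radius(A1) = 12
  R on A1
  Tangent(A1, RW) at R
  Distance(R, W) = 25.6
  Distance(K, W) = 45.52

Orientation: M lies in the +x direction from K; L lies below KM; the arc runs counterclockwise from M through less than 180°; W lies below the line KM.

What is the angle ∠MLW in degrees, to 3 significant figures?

139°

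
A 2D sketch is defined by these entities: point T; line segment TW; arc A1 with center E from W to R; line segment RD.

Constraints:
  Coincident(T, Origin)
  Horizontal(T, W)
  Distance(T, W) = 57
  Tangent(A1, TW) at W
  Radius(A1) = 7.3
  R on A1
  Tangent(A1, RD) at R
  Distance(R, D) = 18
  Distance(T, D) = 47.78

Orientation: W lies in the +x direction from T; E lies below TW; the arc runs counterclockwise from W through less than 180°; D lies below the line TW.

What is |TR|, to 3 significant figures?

50.5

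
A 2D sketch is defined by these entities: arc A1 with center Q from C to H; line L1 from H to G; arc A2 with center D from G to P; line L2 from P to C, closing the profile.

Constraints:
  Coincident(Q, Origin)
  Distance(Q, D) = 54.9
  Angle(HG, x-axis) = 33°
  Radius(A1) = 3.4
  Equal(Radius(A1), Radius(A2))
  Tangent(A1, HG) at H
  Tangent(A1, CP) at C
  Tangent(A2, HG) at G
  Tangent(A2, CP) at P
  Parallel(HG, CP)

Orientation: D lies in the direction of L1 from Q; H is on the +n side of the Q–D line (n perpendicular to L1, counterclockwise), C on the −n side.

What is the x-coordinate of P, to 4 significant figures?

47.89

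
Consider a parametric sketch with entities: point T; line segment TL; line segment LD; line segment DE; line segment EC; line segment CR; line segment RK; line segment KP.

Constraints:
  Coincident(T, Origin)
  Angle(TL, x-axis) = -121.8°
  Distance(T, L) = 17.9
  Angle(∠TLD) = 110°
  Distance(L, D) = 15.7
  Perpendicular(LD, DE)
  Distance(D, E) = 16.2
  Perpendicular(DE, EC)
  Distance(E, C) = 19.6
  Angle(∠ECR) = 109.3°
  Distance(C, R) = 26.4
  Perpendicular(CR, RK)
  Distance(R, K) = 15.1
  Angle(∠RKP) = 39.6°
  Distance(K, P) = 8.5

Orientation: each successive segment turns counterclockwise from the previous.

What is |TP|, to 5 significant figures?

23.491

T is at the origin; TL runs at -121.8° with length 17.9, so L = (-9.4325, -15.213). ∠TLD = 110.0° gives LD at -51.800° from the x-axis; with |LD| = 15.7, D = (0.27650, -27.551). LD is perpendicular to DE, so DE runs at 38.200°; with |DE| = 16.2, E = (13.007, -17.533). The perpendicularity gives EC at right angles to DE, so EC runs at 128.20°; with |EC| = 19.6, C = (0.88658, -2.1300). ∠ECR = 109.3° gives CR at -161.10° from the x-axis; with |CR| = 26.4, R = (-24.090, -10.681). CR is perpendicular to RK, so RK runs at -71.100°; with |RK| = 15.1, K = (-19.199, -24.967). ∠RKP = 39.6° gives KP at 69.300° from the x-axis; with |KP| = 8.5, P = (-16.194, -17.016). Then |TP| = |P − T| = 23.491.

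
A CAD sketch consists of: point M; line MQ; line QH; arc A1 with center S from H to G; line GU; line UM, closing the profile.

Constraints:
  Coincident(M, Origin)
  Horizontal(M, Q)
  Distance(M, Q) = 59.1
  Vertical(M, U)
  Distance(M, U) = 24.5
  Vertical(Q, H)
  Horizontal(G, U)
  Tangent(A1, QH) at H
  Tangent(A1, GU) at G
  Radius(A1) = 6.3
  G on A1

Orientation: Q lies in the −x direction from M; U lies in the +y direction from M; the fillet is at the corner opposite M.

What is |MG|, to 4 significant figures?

58.21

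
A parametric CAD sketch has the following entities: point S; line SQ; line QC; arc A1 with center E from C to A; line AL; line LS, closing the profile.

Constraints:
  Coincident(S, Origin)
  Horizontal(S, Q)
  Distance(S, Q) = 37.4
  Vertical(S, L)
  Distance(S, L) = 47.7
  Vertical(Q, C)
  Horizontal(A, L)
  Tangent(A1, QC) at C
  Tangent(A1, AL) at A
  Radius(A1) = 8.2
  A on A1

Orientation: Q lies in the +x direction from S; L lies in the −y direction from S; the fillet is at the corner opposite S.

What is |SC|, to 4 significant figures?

54.40

The virtual corner opposite S is at (37.40, -47.70). Tangency of A1 to QC means the radius EC is perpendicular to QC and tangency of A1 to AL means the radius EA is perpendicular to AL, with radius 8.2, so the center E sits 8.2 in from both sides at E = (29.20, -39.50). That places the tangent points at C = (37.40, -39.50) on QC and A = (29.20, -47.70) on AL. Then |SC| = |C − S| = 54.40.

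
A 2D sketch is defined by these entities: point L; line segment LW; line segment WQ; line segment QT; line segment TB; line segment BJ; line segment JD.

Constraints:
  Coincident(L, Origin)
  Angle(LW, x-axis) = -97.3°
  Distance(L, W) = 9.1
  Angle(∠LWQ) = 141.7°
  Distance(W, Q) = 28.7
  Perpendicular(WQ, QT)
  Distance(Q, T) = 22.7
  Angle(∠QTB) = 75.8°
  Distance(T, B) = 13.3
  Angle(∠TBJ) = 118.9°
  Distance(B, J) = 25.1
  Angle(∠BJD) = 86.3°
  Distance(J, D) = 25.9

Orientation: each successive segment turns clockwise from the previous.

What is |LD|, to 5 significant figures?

44.745

L is at the origin; LW runs at -97.3° with length 9.1, so W = (-1.1563, -9.0262). ∠LWQ = 141.7° gives WQ at -135.60° from the x-axis; with |WQ| = 28.7, Q = (-21.662, -29.107). WQ is perpendicular to QT, so QT runs at 134.40°; with |QT| = 22.7, T = (-37.544, -12.888). ∠QTB = 75.8° gives TB at 30.200° from the x-axis; with |TB| = 13.3, B = (-26.049, -6.1979). ∠TBJ = 118.9° gives BJ at -30.900° from the x-axis; with |BJ| = 25.1, J = (-4.5117, -19.088). ∠BJD = 86.3° gives JD at -124.60° from the x-axis; with |JD| = 25.9, D = (-19.219, -40.407). Then |LD| = |D − L| = 44.745.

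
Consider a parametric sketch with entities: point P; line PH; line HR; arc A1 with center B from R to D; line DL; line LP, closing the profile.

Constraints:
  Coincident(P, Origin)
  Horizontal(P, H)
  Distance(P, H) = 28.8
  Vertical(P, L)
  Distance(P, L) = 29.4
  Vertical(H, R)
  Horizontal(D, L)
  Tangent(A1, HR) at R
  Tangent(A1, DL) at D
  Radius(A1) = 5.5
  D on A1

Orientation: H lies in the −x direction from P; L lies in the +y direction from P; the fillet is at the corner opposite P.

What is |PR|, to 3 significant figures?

37.4

The virtual corner opposite P is at (-28.8, 29.4). Since A1 is tangent to HR there, BR ⟂ HR and tangency of A1 to DL means the radius BD is perpendicular to DL, with radius 5.5, so the center B sits 5.5 in from both sides at B = (-23.3, 23.9). That places the tangent points at R = (-28.8, 23.9) on HR and D = (-23.3, 29.4) on DL. Then |PR| = |R − P| = 37.4.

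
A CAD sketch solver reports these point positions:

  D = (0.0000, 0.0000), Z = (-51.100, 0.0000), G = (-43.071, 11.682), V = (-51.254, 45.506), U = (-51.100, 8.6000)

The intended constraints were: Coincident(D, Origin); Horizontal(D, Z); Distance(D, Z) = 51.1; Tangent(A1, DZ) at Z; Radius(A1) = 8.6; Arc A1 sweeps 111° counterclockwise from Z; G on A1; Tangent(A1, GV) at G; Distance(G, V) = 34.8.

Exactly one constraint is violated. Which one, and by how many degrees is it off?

Tangent(A1, GV) at G — off by 7.40°.

D = (0.00, 0.00) ✓; D.y = 0.00, Z.y = 0.00 ✓; |DZ| = 51.10 ✓; ∠(UZ, ZD) = 90.00° ✓; |UZ| = 8.600 ✓; bearing(U→G) − bearing(U→Z) = 111.0° ✓; |UG| = 8.600 ✓; ∠(UG, GV) = 97.40° ✗; |GV| = 34.80 ✓.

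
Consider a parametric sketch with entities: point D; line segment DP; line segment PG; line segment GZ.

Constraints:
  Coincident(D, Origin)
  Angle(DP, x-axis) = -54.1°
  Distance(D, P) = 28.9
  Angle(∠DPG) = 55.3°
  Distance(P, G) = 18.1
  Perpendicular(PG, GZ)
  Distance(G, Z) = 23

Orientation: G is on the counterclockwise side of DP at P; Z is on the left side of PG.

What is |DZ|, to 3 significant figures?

1.81

D is at the origin; DP runs at -54.1° with length 28.9, so P = 28.9·(cos -54.1°, sin -54.1°) = (16.9, -23.4). ∠DPG = 55.3°, so PG runs at -54.1° + (180° − 55.3°) = 70.6° from the x-axis; with |PG| = 18.1, G = P + 18.1·(cos 70.6°, sin 70.6°) = (23.0, -6.34). PG ⟂ GZ; with |GZ| = 23.0 on the left of PG, Z = G + 23.0·(-0.943, 0.332) = (1.26, 1.30). Then |DZ| = |Z − D| = 1.81.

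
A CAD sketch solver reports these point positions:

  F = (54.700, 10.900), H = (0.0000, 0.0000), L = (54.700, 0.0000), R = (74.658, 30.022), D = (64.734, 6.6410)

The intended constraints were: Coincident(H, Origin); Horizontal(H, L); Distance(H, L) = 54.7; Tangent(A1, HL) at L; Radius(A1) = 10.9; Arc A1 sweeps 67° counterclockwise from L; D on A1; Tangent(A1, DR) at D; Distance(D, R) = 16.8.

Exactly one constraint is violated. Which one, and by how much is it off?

Distance(D, R) = 16.8 — off by 8.60.

H = (0.00, 0.00) ✓; H.y = 0.00, L.y = 0.00 ✓; |HL| = 54.70 ✓; ∠(FL, LH) = 90.00° ✓; |FL| = 10.90 ✓; bearing(F→D) − bearing(F→L) = 67.00° ✓; |FD| = 10.90 ✓; ∠(FD, DR) = 90.00° ✓; |DR| = 25.40 ✗.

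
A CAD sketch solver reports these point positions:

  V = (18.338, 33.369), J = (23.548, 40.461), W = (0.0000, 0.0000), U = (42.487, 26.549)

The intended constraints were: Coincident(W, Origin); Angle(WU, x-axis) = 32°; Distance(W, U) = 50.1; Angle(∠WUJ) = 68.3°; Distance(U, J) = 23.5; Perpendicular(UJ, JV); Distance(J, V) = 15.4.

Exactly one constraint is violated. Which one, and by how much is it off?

Distance(J, V) = 15.4 — off by 6.60.

W = (0.00, 0.00) ✓; WU at 32.00° ✓; |WU| = 50.10 ✓; ∠WUJ = 68.30° ✓; |UJ| = 23.50 ✓; ∠(UJ, JV) = 90.00° ✓; |JV| = 8.800 ✗.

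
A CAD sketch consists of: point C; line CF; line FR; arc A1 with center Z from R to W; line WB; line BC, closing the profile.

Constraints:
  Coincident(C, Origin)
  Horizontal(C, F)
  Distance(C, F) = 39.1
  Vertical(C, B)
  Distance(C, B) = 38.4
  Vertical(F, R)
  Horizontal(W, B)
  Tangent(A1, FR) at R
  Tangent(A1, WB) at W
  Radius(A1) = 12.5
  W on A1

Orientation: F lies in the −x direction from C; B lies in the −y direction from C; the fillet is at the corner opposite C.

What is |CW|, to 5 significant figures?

46.713

C is at the origin; C and F share the same y with |CF| = 39.1 and F on the −x side, so F = (-39.100, 0.0000). C and B share the same x with |CB| = 38.4 and B on the −y side, so B = (0.0000, -38.400). The virtual corner opposite C is at (-39.100, -38.400). The tangent condition forces ZR to be normal to FR and tangency of A1 to WB means the radius ZW is perpendicular to WB, with radius 12.5, so the center Z sits 12.5 in from both sides at Z = (-26.600, -25.900). That places the tangent points at R = (-39.100, -25.900) on FR and W = (-26.600, -38.400) on WB. Then |CW| = |W − C| = 46.713.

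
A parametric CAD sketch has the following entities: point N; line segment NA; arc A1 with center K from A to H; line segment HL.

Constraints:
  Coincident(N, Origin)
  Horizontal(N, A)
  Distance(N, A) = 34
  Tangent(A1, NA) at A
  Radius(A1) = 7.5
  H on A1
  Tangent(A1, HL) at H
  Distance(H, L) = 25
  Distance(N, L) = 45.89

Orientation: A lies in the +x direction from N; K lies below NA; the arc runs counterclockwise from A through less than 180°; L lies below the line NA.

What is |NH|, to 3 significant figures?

28.1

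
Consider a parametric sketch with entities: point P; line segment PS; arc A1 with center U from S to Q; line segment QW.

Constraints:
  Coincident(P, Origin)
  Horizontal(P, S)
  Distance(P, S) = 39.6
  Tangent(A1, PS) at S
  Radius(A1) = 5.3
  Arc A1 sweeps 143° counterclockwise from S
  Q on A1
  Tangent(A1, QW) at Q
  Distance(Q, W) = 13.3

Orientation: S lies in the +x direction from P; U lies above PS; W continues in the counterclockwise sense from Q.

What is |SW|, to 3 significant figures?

19.0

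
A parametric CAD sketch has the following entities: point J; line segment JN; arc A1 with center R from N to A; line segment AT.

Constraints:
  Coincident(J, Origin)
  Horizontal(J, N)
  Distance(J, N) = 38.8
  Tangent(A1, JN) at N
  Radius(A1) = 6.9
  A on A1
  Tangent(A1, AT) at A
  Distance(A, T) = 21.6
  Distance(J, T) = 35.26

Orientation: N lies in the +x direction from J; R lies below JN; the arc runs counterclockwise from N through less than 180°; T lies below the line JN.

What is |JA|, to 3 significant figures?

32.6

J is at the origin; J and N share the same y with |JN| = 38.8 and N on the +x side, so N = (38.8, 0.00). Tangency of A1 to JN means the radius RN is perpendicular to JN, so R = N + (0, -6.9) = (38.8, -6.90). Since RA ⟂ AT (tangency), |RT| = √(6.9² + 21.6²) = 22.7 regardless of where A sits on A1. So T lies on both circle(J, 35.26) and circle(R, 22.7); the below-JN intersection is T = (25.0, -24.9). A is the foot of the tangent from T: A = (32.3, -4.56).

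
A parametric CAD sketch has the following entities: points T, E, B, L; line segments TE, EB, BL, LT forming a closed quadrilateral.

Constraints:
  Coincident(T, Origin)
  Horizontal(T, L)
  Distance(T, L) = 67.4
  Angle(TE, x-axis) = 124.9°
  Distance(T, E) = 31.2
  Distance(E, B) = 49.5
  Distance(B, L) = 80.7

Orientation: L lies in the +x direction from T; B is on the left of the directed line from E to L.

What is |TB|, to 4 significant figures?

63.93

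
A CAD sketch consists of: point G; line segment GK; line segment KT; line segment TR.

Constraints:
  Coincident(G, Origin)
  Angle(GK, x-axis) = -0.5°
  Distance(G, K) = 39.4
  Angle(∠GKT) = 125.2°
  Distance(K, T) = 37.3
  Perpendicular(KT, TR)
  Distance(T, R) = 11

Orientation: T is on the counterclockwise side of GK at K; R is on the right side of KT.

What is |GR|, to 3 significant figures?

73.9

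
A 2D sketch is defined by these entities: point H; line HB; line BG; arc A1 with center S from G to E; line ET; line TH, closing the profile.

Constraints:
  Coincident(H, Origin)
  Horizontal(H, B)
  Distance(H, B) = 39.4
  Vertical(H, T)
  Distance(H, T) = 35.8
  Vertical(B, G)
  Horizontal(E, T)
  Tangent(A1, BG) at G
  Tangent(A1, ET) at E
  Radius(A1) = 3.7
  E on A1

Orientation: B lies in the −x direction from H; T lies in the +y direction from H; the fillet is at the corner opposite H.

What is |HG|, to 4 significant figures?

50.82

H is at the origin; HB is horizontal with |HB| = 39.4 and B on the −x side, so B = (-39.40, 0.000). HT is vertical with |HT| = 35.8 and T on the +y side, so T = (0.000, 35.80). The virtual corner opposite H is at (-39.40, 35.80). Since A1 is tangent to BG there, SG ⟂ BG and tangency of A1 to ET means the radius SE is perpendicular to ET, with radius 3.7, so the center S sits 3.7 in from both sides at S = (-35.70, 32.10). That places the tangent points at G = (-39.40, 32.10) on BG and E = (-35.70, 35.80) on ET. Then |HG| = |G − H| = 50.82.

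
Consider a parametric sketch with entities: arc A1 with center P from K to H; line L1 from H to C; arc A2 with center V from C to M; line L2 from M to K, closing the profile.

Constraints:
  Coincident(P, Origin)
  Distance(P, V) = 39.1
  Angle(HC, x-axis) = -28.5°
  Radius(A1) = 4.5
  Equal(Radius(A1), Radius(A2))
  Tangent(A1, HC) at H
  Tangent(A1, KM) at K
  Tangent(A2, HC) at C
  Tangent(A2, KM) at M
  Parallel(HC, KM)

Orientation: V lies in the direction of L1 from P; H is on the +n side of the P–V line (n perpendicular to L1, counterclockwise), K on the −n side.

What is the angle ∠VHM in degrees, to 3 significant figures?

6.40°

The slot axis is L1's direction at -28.5°, so u = (cos -28.5°, sin -28.5°) = (0.879, -0.477) and n = (−sin -28.5°, cos -28.5°) = (0.477, 0.879). P is at the origin and V lies 39.1 along u from P, so V = 39.1·u = (34.4, -18.7). Tangency of A1 to both parallel lines with radius 4.5 puts H and K at P ± 4.5·n: H = (2.15, 3.95), K = (-2.15, -3.95). Equal radii place C and M the same way about V: C = V + 4.5·n = (36.5, -14.7), M = V − 4.5·n = (32.2, -22.6). Then cos ∠VHM = HV·HM / (|HV||HM|), giving 6.40°.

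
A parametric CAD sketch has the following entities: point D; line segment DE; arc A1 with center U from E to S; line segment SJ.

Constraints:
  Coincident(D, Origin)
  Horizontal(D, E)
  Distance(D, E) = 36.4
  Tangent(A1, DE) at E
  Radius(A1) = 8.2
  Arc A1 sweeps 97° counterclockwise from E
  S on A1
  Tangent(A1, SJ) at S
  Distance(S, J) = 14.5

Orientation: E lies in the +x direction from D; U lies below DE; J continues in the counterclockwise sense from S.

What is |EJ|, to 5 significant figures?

24.437

D is at the origin; D and E share the same y with |DE| = 36.4 and E on the +x side, so E = (36.400, 0.0000). A1 meets DE tangentially, so UE is at right angles to DE, so U = E + (0, -8.2) = (36.400, -8.2000). On A1, E sits at bearing 90° from U; a 97° counterclockwise sweep puts S at bearing 187°, so S = U + 8.2·(cos 187°, sin 187°) = (28.261, -9.1993). A1 meets SJ tangentially, so US is at right angles to SJ, so SJ runs along (−sin 187°, cos 187°); with |SJ| = 14.5, J = (30.028, -23.591). Then |EJ| = |J − E| = 24.437.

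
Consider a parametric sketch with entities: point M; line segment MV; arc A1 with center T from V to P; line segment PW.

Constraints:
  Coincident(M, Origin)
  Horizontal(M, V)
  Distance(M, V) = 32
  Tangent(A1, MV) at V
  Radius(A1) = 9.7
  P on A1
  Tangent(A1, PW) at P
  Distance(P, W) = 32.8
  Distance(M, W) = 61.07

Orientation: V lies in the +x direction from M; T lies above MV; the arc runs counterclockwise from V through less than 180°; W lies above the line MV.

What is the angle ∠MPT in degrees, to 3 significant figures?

17.6°

M is at the origin; M and V share the same y with |MV| = 32.0 and V on the +x side, so V = (32.0, 0.00). A1 meets MV tangentially, so TV is at right angles to MV, so T = V + (0, 9.7) = (32.0, 9.70). Since TP ⟂ PW (tangency), |TW| = √(9.7² + 32.8²) = 34.2 regardless of where P sits on A1. So W lies on both circle(M, 61.07) and circle(T, 34.2); the above-MV intersection is W = (44.9, 41.4). P is the foot of the tangent from W: P = (41.7, 8.73).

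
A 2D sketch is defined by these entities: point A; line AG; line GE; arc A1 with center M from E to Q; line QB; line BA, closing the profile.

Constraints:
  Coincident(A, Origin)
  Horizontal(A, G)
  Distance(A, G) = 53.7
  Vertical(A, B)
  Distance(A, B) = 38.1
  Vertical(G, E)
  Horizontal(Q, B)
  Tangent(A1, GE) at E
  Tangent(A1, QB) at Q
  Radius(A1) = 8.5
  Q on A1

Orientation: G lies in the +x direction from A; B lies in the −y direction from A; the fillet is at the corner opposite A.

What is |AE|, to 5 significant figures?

61.318

The virtual corner opposite A is at (53.700, -38.100). Since A1 is tangent to GE there, ME ⟂ GE and tangency of A1 to QB means the radius MQ is perpendicular to QB, with radius 8.5, so the center M sits 8.5 in from both sides at M = (45.200, -29.600). That places the tangent points at E = (53.700, -29.600) on GE and Q = (45.200, -38.100) on QB. Then |AE| = |E − A| = 61.318.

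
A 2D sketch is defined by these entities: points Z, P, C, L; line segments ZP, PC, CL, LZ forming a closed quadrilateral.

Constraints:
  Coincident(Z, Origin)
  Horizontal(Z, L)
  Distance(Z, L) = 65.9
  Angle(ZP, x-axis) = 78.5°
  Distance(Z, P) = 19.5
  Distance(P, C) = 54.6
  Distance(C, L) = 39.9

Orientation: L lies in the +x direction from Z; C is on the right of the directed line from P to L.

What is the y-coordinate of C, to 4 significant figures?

-25.57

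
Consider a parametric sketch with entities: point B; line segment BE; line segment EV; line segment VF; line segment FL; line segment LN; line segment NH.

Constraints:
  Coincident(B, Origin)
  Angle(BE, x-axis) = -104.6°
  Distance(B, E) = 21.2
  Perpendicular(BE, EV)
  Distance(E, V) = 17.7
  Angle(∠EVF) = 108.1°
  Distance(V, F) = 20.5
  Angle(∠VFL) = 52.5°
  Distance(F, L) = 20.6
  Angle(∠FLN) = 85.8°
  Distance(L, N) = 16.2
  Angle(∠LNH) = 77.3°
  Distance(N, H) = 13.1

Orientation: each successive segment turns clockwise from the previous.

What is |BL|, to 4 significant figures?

9.733

∠EVF = 108.1° gives VF at 93.50° from the x-axis; with |VF| = 20.5, F = (-23.72, 4.408). ∠VFL = 52.5° gives FL at -34.00° from the x-axis; with |FL| = 20.6, L = (-6.646, -7.111). Then |BL| = |L − B| = 9.733.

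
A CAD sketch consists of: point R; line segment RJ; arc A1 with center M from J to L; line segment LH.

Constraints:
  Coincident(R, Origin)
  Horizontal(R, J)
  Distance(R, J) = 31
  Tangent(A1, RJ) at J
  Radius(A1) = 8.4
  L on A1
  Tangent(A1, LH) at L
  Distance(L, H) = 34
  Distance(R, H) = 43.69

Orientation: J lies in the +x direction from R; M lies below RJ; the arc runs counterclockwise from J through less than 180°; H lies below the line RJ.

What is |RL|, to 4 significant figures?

23.76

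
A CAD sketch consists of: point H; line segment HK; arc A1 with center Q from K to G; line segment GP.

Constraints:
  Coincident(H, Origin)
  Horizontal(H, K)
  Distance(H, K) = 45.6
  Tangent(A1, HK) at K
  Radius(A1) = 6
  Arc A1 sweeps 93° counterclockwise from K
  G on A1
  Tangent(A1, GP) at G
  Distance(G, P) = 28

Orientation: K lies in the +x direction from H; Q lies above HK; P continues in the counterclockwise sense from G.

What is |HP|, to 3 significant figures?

60.7

H is at the origin; HK is horizontal with |HK| = 45.6 and K on the +x side, so K = (45.6, 0.00). Tangency of A1 to HK means the radius QK is perpendicular to HK, so Q = K + (0, 6) = (45.6, 6.00). On A1, K sits at bearing -90° from Q; a 93° counterclockwise sweep puts G at bearing 3°, so G = Q + 6.0·(cos 3°, sin 3°) = (51.6, 6.31). Since A1 is tangent to GP there, QG ⟂ GP, so GP runs along (−sin 3°, cos 3°); with |GP| = 28.0, P = (50.1, 34.3). Then |HP| = |P − H| = 60.7.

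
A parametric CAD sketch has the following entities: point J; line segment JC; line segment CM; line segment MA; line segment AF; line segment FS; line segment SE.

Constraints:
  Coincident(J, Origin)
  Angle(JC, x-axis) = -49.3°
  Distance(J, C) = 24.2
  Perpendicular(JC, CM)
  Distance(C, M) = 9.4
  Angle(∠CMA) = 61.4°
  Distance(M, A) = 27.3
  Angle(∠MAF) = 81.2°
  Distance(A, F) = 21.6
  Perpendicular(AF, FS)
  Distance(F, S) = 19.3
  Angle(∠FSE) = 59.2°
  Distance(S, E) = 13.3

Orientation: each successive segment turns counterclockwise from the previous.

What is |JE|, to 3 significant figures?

16.9

J is at the origin; JC runs at -49.3° with length 24.2, so C = (15.8, -18.3). JC is perpendicular to CM, so CM runs at 40.7°; with |CM| = 9.4, M = (22.9, -12.2). ∠CMA = 61.4° gives MA at 159° from the x-axis; with |MA| = 27.3, A = (-2.63, -2.57). ∠MAF = 81.2° gives AF at -102° from the x-axis; with |AF| = 21.6, F = (-7.08, -23.7). AF ⟂ FS, so FS runs at -11.9°; with |FS| = 19.3, S = (11.8, -27.7). ∠FSE = 59.2° gives SE at 109° from the x-axis; with |SE| = 13.3, E = (7.49, -15.1). Then |JE| = |E − J| = 16.9.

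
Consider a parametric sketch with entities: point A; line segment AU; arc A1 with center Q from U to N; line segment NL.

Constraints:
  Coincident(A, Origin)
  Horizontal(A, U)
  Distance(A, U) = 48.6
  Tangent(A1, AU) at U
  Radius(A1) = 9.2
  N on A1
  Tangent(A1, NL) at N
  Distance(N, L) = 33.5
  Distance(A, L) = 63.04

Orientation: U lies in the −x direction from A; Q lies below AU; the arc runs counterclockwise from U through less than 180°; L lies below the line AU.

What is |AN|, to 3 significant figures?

58.5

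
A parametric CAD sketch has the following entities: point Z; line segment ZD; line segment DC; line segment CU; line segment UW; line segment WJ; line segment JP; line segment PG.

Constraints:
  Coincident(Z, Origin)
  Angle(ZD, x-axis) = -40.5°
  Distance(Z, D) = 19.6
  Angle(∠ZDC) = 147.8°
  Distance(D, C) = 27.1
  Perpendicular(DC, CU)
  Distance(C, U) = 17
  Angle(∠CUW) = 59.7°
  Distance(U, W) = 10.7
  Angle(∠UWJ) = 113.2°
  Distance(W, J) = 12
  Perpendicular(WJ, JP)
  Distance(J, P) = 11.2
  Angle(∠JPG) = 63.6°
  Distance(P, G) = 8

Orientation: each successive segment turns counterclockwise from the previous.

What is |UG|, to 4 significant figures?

9.311

Z is at the origin; ZD runs at -40.5° with length 19.6, so D = (14.90, -12.73). ∠ZDC = 147.8° gives DC at -8.300° from the x-axis; with |DC| = 27.1, C = (41.72, -16.64). The perpendicularity gives CU at right angles to DC, so CU runs at 81.70°; with |CU| = 17.0, U = (44.17, 0.1807). ∠CUW = 59.7° gives UW at -158.0° from the x-axis; with |UW| = 10.7, W = (34.25, -3.828). ∠UWJ = 113.2° gives WJ at -91.20° from the x-axis; with |WJ| = 12.0, J = (34.00, -15.82). WJ is perpendicular to JP, so JP runs at -1.200°; with |JP| = 11.2, P = (45.20, -16.06). ∠JPG = 63.6° gives PG at 115.2° from the x-axis; with |PG| = 8.0, G = (41.79, -8.821). Then |UG| = |G − U| = 9.311.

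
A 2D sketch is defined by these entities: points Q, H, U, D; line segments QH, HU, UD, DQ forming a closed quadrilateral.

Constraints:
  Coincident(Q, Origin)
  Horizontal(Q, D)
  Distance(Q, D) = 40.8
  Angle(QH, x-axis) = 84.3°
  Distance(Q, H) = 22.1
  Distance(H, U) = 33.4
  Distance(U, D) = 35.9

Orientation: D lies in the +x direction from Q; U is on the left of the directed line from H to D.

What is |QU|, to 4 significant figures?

48.09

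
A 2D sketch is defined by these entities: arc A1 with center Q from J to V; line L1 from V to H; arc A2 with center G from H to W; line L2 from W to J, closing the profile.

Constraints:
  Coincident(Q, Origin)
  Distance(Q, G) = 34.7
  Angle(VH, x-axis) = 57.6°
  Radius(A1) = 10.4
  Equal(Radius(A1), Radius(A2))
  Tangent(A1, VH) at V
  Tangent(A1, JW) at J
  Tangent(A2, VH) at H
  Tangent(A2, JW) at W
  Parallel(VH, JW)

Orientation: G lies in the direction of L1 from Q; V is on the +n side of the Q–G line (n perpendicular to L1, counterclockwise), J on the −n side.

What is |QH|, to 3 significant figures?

36.2

Tangency of A1 to both parallel lines with radius 10.4 puts V and J at Q ± 10.4·n: V = (-8.78, 5.57), J = (8.78, -5.57). Equal radii place H and W the same way about G: H = G + 10.4·n = (9.81, 34.9), W = G − 10.4·n = (27.4, 23.7). Then |QH| = |H − Q| = 36.2.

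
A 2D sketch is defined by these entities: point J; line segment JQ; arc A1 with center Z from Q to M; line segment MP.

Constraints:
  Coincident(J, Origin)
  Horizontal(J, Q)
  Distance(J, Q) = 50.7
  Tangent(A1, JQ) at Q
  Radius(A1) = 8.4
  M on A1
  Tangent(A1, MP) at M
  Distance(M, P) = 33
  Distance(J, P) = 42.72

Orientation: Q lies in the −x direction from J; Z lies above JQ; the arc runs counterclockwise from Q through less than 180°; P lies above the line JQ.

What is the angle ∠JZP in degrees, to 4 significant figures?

55.63°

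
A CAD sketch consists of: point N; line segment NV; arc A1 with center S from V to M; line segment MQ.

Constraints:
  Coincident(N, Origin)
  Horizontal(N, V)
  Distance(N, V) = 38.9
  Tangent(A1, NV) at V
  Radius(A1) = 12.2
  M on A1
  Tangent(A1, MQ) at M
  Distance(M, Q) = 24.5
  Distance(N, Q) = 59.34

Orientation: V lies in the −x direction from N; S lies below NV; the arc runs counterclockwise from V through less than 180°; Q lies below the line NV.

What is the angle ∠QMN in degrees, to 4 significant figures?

92.59°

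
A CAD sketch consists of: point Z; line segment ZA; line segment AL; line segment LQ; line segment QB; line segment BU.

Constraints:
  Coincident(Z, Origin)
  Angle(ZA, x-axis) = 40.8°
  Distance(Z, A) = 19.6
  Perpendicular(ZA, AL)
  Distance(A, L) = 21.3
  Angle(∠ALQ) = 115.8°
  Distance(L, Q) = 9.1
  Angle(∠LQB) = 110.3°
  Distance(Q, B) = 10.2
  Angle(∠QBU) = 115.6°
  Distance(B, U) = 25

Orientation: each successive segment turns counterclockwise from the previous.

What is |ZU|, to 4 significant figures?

13.14

∠LQB = 110.3° gives QB at -95.30° from the x-axis; with |QB| = 10.2, B = (-8.813, 16.42). ∠QBU = 115.6° gives BU at -30.90° from the x-axis; with |BU| = 25.0, U = (12.64, 3.581). Then |ZU| = |U − Z| = 13.14.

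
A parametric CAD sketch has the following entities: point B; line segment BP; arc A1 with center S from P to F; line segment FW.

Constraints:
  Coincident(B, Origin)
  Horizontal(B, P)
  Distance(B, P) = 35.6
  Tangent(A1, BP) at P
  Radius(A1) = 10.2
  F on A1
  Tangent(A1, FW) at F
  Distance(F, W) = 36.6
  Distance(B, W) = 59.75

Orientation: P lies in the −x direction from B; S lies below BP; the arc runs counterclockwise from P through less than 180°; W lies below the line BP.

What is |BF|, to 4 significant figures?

47.23

Checks: |SF| = 10.20 ✓; ∠(SF, FW) = 90.00° ✓; |FW| = 36.60 ✓; |BW| = 59.75 ✓.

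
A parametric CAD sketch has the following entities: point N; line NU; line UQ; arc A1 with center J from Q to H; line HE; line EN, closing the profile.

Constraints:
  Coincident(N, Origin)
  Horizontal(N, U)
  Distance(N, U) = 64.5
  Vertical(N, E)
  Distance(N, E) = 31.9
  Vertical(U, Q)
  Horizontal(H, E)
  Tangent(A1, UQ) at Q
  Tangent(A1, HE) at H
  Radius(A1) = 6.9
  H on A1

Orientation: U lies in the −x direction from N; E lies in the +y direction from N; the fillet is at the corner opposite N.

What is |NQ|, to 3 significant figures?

69.2

N is at the origin; NU is horizontal with |NU| = 64.5 and U on the −x side, so U = (-64.5, 0.00). NE is vertical with |NE| = 31.9 and E on the +y side, so E = (0.00, 31.9). The virtual corner opposite N is at (-64.5, 31.9). A1 meets UQ tangentially, so JQ is at right angles to UQ and A1 meets HE tangentially, so JH is at right angles to HE, with radius 6.9, so the center J sits 6.9 in from both sides at J = (-57.6, 25.0). That places the tangent points at Q = (-64.5, 25.0) on UQ and H = (-57.6, 31.9) on HE. Then |NQ| = |Q − N| = 69.2.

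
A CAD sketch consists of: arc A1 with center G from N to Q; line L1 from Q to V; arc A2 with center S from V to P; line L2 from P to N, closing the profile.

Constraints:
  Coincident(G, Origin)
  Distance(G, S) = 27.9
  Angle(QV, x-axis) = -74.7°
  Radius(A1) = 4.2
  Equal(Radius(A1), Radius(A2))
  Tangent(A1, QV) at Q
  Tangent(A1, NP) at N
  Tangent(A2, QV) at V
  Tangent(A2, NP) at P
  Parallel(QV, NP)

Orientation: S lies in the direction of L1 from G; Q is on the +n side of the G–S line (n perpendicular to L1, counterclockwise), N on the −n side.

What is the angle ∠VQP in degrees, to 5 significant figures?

16.756°

The slot axis is L1's direction at -74.7°, so u = (cos -74.7°, sin -74.7°) = (0.26387, -0.96456) and n = (−sin -74.7°, cos -74.7°) = (0.96456, 0.26387). G is at the origin and S lies 27.9 along u from G, so S = 27.9·u = (7.3621, -26.911). Tangency of A1 to both parallel lines with radius 4.2 puts Q and N at G ± 4.2·n: Q = (4.0511, 1.1083), N = (-4.0511, -1.1083). Equal radii place V and P the same way about S: V = S + 4.2·n = (11.413, -25.803), P = S − 4.2·n = (3.3109, -28.019). Then cos ∠VQP = QV·QP / (|QV||QP|), giving 16.756°.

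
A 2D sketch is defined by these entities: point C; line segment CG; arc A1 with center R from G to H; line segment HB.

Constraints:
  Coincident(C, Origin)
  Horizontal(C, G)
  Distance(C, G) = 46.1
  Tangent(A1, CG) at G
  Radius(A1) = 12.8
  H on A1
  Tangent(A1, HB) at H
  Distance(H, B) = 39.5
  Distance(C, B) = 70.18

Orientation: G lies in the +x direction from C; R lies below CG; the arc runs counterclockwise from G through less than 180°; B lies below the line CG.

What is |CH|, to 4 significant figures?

37.49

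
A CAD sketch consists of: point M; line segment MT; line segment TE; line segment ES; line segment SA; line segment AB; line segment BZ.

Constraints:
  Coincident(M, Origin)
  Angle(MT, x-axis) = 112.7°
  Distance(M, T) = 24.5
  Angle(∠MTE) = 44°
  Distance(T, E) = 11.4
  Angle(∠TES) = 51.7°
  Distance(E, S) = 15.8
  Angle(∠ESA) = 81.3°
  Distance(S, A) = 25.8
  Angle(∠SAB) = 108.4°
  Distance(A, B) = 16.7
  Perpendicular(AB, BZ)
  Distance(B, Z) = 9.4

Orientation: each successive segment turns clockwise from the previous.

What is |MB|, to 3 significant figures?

46.0

∠ESA = 81.3° gives SA at 110° from the x-axis; with |SA| = 25.8, A = (-21.6, 34.9). ∠SAB = 108.4° gives AB at 38.1° from the x-axis; with |AB| = 16.7, B = (-8.44, 45.2). Then |MB| = |B − M| = 46.0.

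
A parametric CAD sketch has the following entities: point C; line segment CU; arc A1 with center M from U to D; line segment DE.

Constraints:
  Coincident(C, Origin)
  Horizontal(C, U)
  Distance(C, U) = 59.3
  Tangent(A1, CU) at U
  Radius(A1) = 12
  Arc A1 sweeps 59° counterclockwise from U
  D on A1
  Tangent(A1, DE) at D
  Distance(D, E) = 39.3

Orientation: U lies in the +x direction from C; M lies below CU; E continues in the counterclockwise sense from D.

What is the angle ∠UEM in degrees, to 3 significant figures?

10.3°

On A1, U sits at bearing 90° from M; a 59° counterclockwise sweep puts D at bearing 149°, so D = M + 12.0·(cos 149°, sin 149°) = (49.0, -5.82). A1 meets DE tangentially, so MD is at right angles to DE, so DE runs along (−sin 149°, cos 149°); with |DE| = 39.3, E = (28.8, -39.5). Then cos ∠UEM = EU·EM / (|EU||EM|), giving 10.3°.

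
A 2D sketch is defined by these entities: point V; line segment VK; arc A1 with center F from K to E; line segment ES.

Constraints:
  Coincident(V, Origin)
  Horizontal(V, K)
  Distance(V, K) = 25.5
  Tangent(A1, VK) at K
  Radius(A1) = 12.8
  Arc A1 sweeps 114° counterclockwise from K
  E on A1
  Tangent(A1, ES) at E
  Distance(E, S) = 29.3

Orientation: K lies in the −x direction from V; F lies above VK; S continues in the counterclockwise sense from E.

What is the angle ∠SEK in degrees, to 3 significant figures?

123°

V is at the origin; VK is horizontal with |VK| = 25.5 and K on the −x side, so K = (-25.5, 0.00). The tangent condition forces FK to be normal to VK, so F = K + (0, 12.8) = (-25.5, 12.8). On A1, K sits at bearing -90° from F; a 114° counterclockwise sweep puts E at bearing 24°, so E = F + 12.8·(cos 24°, sin 24°) = (-13.8, 18.0). Since A1 is tangent to ES there, FE ⟂ ES, so ES runs along (−sin 24°, cos 24°); with |ES| = 29.3, S = (-25.7, 44.8). Then cos ∠SEK = ES·EK / (|ES||EK|), giving 123°.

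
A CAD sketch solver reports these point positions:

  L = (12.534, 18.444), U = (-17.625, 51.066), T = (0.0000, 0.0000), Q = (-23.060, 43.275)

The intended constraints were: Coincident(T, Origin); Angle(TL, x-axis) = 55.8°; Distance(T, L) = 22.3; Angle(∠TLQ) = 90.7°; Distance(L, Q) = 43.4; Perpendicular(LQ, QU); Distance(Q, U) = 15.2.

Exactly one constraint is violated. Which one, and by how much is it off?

Distance(Q, U) = 15.2 — off by 5.70.

T = (0.00, 0.00) ✓; TL at 55.80° ✓; |TL| = 22.30 ✓; ∠TLQ = 90.70° ✓; |LQ| = 43.40 ✓; ∠(LQ, QU) = 90.00° ✓; |QU| = 9.499 ✗.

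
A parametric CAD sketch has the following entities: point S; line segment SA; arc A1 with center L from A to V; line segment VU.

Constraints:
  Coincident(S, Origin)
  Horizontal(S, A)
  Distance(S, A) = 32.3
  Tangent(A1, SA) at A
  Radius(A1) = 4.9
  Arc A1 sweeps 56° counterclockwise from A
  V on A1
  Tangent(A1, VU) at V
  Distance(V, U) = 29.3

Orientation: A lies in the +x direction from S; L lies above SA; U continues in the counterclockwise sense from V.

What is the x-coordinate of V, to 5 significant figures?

36.362

S is at the origin; SA is horizontal with |SA| = 32.3 and A on the +x side, so A = (32.300, 0.0000). Tangency of A1 to SA means the radius LA is perpendicular to SA, so L = A + (0, 4.9) = (32.300, 4.9000). On A1, A sits at bearing -90° from L; a 56° counterclockwise sweep puts V at bearing -34°, so V = L + 4.9·(cos -34°, sin -34°) = (36.362, 2.1600). So V.x = 36.362.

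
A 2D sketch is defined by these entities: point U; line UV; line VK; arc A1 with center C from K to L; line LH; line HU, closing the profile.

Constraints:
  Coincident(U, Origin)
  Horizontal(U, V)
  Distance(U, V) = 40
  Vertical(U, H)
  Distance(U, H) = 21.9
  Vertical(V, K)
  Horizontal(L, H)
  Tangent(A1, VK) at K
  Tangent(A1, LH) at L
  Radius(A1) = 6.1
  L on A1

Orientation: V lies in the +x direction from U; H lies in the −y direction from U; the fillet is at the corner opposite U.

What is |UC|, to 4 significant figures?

37.40

U is at the origin; U and V share the same y with |UV| = 40.0 and V on the +x side, so V = (40.00, 0.000). U and H share the same x with |UH| = 21.9 and H on the −y side, so H = (0.000, -21.90). The virtual corner opposite U is at (40.00, -21.90). Tangency of A1 to VK means the radius CK is perpendicular to VK and the tangent condition forces CL to be normal to LH, with radius 6.1, so the center C sits 6.1 in from both sides at C = (33.90, -15.80). Then |UC| = |C − U| = 37.40.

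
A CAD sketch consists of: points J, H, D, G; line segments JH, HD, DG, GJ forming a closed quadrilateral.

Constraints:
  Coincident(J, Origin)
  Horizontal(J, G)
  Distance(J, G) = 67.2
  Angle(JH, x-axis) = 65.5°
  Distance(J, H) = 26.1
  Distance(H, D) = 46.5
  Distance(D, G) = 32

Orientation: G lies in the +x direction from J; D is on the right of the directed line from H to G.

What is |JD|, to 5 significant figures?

40.704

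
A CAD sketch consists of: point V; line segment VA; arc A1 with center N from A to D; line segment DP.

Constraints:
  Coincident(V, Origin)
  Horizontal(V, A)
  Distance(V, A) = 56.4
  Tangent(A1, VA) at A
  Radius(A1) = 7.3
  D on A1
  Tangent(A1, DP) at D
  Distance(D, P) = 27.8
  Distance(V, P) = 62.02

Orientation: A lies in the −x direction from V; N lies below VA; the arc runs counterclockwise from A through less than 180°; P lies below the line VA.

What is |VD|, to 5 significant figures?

63.837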